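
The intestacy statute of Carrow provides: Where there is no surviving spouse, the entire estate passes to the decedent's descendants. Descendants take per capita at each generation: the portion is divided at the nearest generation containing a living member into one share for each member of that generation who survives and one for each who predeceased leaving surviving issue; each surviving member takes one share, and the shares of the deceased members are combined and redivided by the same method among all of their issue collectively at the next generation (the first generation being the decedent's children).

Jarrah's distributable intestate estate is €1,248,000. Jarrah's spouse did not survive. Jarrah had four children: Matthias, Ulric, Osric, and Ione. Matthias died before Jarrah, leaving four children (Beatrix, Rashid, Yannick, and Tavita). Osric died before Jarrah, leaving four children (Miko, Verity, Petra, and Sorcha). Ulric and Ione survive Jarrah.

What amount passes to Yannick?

Yannick receives €78,000.

The entire €1,248,000 passes to the descendants.
That amount (€1,248,000) is divided at the children's generation into 4 shares of €312,000. Ulric and Ione each take €312,000. The 2 shares of the deceased (Matthias and Osric) are combined into a pool of €624,000.
That pool (€624,000) is divided at the grandchildren's generation equally among Beatrix, Rashid, Yannick, Tavita, Miko, Verity, Petra, and Sorcha: €78,000 each.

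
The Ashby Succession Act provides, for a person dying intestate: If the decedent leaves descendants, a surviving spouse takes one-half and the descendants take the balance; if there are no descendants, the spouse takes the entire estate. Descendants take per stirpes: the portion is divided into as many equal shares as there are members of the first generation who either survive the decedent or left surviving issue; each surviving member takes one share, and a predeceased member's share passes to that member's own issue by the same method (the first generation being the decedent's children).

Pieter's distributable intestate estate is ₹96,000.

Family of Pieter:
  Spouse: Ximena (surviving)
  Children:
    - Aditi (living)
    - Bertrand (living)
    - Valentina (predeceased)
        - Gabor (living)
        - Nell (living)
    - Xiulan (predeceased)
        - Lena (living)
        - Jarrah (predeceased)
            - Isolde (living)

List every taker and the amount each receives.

Ximena takes one-half of ₹96,000 = ₹48,000. The remaining ₹48,000 passes to the descendants.
The descendants' portion (₹48,000) is divided into 4 shares of ₹12,000: Aditi and Bertrand each take ₹12,000; Valentina's ₹12,000 share passes to Valentina's issue; Xiulan's ₹12,000 share passes to Xiulan's issue.
Valentina's share (₹12,000) is divided into 2 shares of ₹6,000: Gabor and Nell each take ₹6,000.
Xiulan's share (₹12,000) is divided into 2 shares of ₹6,000: Lena takes ₹6,000; Jarrah's ₹6,000 share passes to Jarrah's issue.
Jarrah's share (₹6,000) passes entirely to Isolde.

Ximena: ₹48,000; Aditi: ₹12,000; Bertrand: ₹12,000; Gabor: ₹6,000; Nell: ₹6,000; Lena: ₹6,000; Isolde: ₹6,000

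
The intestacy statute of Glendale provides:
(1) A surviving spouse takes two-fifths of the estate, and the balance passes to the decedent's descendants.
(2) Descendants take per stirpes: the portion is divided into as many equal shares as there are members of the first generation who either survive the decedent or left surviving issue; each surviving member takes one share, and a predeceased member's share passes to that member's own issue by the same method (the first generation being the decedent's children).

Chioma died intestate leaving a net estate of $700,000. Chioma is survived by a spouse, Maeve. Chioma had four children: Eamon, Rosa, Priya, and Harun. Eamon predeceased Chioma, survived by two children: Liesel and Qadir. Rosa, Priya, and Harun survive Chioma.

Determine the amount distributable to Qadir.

Qadir receives $52,500.

Maeve takes two-fifths of $700,000 = $280,000. The remaining $420,000 passes to the descendants.
The descendants' portion ($420,000) is divided into 4 shares of $105,000: Rosa, Priya, and Harun each take $105,000; Eamon's $105,000 share passes to Eamon's issue.
Eamon's share ($105,000) is divided into 2 shares of $52,500: Liesel and Qadir each take $52,500.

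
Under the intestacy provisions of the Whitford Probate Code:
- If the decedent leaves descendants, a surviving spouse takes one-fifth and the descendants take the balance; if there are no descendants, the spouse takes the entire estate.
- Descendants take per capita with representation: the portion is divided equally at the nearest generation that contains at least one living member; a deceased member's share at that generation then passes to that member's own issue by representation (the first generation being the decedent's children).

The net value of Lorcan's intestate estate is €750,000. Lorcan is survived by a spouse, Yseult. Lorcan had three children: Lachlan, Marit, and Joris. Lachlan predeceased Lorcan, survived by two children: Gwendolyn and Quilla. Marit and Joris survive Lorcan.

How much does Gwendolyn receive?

Yseult takes one-fifth of €750,000 = €150,000. The remaining €600,000 passes to the descendants.
The descendants' portion (€600,000) is divided into 3 shares of €200,000: Marit and Joris each take €200,000; Lachlan's €200,000 share passes to Lachlan's issue.
Lachlan's share (€200,000) is divided into 2 shares of €100,000: Gwendolyn and Quilla each take €100,000.

Gwendolyn receives €100,000.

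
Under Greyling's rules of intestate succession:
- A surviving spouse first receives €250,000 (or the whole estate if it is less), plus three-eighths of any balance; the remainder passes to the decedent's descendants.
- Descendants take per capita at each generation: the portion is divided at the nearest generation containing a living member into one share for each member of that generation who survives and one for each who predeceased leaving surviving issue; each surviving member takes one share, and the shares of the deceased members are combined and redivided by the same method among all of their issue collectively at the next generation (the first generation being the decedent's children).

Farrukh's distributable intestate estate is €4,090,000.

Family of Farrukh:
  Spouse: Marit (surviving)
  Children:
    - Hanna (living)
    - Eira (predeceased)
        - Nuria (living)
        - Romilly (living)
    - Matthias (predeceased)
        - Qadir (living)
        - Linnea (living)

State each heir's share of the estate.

Marit first takes €250,000, leaving a balance of €3,840,000. Marit then takes three-eighths of the balance (€1,440,000), for a total of €1,690,000. The remaining €2,400,000 passes to the descendants.
The descendants' portion (€2,400,000) is divided at the children's generation into 3 shares of €800,000. Hanna takes €800,000. The 2 shares of the deceased (Eira and Matthias) are combined into a pool of €1,600,000.
That pool (€1,600,000) is divided at the grandchildren's generation equally among Nuria, Romilly, Qadir, and Linnea: €400,000 each.

Marit: €1,690,000; Hanna: €800,000; Nuria: €400,000; Romilly: €400,000; Qadir: €400,000; Linnea: €400,000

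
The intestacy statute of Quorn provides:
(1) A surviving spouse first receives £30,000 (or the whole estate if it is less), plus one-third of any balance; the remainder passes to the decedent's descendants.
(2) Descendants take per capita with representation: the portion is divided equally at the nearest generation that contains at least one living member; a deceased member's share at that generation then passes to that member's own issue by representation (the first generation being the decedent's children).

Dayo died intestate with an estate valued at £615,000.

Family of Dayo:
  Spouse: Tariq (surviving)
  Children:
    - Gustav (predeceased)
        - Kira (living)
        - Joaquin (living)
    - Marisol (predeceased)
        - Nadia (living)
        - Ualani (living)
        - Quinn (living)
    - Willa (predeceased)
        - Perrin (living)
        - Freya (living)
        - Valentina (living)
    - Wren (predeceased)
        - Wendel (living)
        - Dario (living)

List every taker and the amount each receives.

Tariq first takes £30,000, leaving a balance of £585,000. Tariq then takes one-third of the balance (£195,000), for a total of £225,000. The remaining £390,000 passes to the descendants.
No child survives, so the initial division is made at the grandchildren's generation.
The descendants' portion (£390,000) is divided into 10 shares of £39,000: Kira, Joaquin, Nadia, Ualani, Quinn, Perrin, Freya, Valentina, Wendel, and Dario each take £39,000.

Tariq: £225,000; Kira: £39,000; Joaquin: £39,000; Nadia: £39,000; Ualani: £39,000; Quinn: £39,000; Perrin: £39,000; Freya: £39,000; Valentina: £39,000; Wendel: £39,000; Dario: £39,000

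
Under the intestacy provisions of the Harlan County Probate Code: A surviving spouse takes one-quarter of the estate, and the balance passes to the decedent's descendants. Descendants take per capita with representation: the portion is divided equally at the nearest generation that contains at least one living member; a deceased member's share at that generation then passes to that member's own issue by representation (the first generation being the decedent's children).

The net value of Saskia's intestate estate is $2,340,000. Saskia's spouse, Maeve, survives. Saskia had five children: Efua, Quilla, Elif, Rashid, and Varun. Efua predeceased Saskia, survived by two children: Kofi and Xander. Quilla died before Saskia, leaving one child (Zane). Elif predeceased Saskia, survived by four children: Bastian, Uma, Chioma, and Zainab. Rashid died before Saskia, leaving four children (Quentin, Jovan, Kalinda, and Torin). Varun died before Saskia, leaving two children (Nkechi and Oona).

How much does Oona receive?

Maeve takes one-quarter of $2,340,000 = $585,000. The remaining $1,755,000 passes to the descendants.
No child survives, so the initial division is made at the grandchildren's generation.
The descendants' portion ($1,755,000) is divided into 13 shares of $135,000: Kofi, Xander, Zane, Bastian, Uma, Chioma, Zainab, Quentin, Jovan, Kalinda, Torin, Nkechi, and Oona each take $135,000.

Oona receives $135,000.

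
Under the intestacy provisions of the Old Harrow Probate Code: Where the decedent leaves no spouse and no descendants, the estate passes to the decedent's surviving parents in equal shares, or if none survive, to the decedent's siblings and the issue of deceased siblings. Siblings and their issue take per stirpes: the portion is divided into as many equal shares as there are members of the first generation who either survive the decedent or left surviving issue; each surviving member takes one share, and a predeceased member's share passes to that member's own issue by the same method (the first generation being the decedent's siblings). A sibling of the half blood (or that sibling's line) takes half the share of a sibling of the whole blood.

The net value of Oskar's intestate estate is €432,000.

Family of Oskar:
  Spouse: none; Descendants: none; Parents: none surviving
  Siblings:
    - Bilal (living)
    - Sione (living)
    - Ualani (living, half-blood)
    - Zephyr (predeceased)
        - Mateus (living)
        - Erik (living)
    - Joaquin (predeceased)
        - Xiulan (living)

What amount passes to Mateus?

The entire €432,000 passes to the siblings and their issue.
Counting each half-blood sibling's line as half a unit, there are 9/2 units in €432,000, so one unit is €96,000. Whole-blood lines (Bilal, Sione, Zephyr, and Joaquin) take €96,000 each; half-blood lines (Ualani) take €48,000 each.
Zephyr's share (€96,000) is divided into 2 shares of €48,000: Mateus and Erik each take €48,000.
Joaquin's share (€96,000) passes entirely to Xiulan.

Mateus receives €48,000.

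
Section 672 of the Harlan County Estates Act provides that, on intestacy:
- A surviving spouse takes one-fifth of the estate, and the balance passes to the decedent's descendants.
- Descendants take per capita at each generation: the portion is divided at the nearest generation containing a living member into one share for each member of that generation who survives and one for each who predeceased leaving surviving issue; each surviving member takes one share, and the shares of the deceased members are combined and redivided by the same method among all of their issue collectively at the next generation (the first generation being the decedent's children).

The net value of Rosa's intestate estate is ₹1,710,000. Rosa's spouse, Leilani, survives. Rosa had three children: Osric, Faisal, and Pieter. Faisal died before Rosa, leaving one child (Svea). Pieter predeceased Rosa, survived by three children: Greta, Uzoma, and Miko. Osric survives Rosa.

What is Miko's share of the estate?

Miko receives ₹228,000.

Leilani takes one-fifth of ₹1,710,000 = ₹342,000. The remaining ₹1,368,000 passes to the descendants.
The descendants' portion (₹1,368,000) is divided at the children's generation into 3 shares of ₹456,000. Osric takes ₹456,000. The 2 shares of the deceased (Faisal and Pieter) are combined into a pool of ₹912,000.
That pool (₹912,000) is divided at the grandchildren's generation equally among Svea, Greta, Uzoma, and Miko: ₹228,000 each.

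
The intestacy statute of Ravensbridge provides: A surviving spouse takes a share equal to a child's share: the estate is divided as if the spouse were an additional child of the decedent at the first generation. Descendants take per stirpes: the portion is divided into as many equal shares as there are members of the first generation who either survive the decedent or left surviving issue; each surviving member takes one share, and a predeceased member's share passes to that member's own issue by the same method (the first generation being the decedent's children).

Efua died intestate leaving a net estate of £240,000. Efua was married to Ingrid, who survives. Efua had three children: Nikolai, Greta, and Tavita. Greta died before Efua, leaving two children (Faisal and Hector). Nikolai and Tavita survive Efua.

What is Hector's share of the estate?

The spouse counts as an additional share at the children's level, so there are 4 primary shares of £60,000. Ingrid takes one such share (£60,000).
The children's combined portion (£180,000) is divided into 3 shares of £60,000: Nikolai and Tavita each take £60,000; Greta's £60,000 share passes to Greta's issue.
Greta's share (£60,000) is divided into 2 shares of £30,000: Faisal and Hector each take £30,000.

Hector receives £30,000.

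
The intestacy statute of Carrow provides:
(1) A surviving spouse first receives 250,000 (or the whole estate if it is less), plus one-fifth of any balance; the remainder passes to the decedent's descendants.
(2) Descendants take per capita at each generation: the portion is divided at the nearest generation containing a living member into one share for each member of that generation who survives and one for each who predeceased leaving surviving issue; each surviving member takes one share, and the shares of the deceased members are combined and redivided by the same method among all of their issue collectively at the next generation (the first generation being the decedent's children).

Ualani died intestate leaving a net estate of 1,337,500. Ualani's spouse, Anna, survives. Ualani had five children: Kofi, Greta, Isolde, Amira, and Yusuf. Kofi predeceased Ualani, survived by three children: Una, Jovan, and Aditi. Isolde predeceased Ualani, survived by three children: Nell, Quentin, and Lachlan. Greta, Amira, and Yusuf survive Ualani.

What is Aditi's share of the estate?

Aditi receives 58,000.

Anna first takes 250,000, leaving a balance of 1,087,500. Anna then takes one-fifth of the balance (217,500), for a total of 467,500. The remaining 870,000 passes to the descendants.
The descendants' portion (870,000) is divided at the children's generation into 5 shares of 174,000. Greta, Amira, and Yusuf each take 174,000. The 2 shares of the deceased (Kofi and Isolde) are combined into a pool of 348,000.
That pool (348,000) is divided at the grandchildren's generation equally among Una, Jovan, Aditi, Nell, Quentin, and Lachlan: 58,000 each.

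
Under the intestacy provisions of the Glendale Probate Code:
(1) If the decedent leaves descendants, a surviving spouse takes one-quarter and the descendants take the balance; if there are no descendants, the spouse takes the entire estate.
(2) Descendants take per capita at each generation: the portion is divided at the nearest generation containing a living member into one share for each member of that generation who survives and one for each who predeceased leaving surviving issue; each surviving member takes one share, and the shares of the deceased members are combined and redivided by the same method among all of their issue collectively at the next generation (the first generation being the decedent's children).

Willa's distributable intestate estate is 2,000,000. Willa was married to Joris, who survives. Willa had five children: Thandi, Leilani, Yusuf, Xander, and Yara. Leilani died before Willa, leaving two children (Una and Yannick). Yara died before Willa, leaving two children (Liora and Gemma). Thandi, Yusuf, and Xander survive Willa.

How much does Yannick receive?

Yannick receives 150,000.

Joris takes one-quarter of 2,000,000 = 500,000. The remaining 1,500,000 passes to the descendants.
The descendants' portion (1,500,000) is divided at the children's generation into 5 shares of 300,000. Thandi, Yusuf, and Xander each take 300,000. The 2 shares of the deceased (Leilani and Yara) are combined into a pool of 600,000.
That pool (600,000) is divided at the grandchildren's generation equally among Una, Yannick, Liora, and Gemma: 150,000 each.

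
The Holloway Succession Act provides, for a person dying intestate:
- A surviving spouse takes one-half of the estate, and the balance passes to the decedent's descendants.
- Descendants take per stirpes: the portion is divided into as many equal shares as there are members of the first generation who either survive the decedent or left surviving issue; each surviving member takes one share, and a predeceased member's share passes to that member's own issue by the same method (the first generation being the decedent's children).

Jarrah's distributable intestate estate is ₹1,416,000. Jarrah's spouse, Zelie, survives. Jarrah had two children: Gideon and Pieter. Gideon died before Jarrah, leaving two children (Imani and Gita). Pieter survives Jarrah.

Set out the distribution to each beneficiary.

Zelie: ₹708,000; Imani: ₹177,000; Gita: ₹177,000; Pieter: ₹354,000

Zelie takes one-half of ₹1,416,000 = ₹708,000. The remaining ₹708,000 passes to the descendants.
The descendants' portion (₹708,000) is divided into 2 shares of ₹354,000: Pieter takes ₹354,000; Gideon's ₹354,000 share passes to Gideon's issue.
Gideon's share (₹354,000) is divided into 2 shares of ₹177,000: Imani and Gita each take ₹177,000.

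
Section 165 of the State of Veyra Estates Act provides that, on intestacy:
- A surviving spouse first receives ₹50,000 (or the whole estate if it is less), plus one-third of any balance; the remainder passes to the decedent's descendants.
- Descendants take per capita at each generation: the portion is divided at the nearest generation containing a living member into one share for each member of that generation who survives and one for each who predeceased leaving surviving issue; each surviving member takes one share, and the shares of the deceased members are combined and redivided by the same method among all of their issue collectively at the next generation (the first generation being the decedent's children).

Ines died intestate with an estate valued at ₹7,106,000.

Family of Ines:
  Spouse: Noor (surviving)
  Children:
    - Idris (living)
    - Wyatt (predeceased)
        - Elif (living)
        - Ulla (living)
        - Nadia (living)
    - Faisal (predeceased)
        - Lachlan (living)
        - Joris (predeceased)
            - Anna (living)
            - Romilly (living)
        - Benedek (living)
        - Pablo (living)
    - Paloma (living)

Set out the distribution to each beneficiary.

Noor first takes ₹50,000, leaving a balance of ₹7,056,000. Noor then takes one-third of the balance (₹2,352,000), for a total of ₹2,402,000. The remaining ₹4,704,000 passes to the descendants.
The descendants' portion (₹4,704,000) is divided at the children's generation into 4 shares of ₹1,176,000. Idris and Paloma each take ₹1,176,000. The 2 shares of the deceased (Wyatt and Faisal) are combined into a pool of ₹2,352,000.
That pool (₹2,352,000) is divided at the grandchildren's generation into 7 shares of ₹336,000. Elif, Ulla, Nadia, Lachlan, Benedek, and Pablo each take ₹336,000. The remaining share for the deceased Joris (₹336,000) is carried to the next generation.
That pool (₹336,000) is divided at the great-grandchildren's generation equally among Anna and Romilly: ₹168,000 each.

Noor: ₹2,402,000; Idris: ₹1,176,000; Elif: ₹336,000; Ulla: ₹336,000; Nadia: ₹336,000; Lachlan: ₹336,000; Anna: ₹168,000; Romilly: ₹168,000; Benedek: ₹336,000; Pablo: ₹336,000; Paloma: ₹1,176,000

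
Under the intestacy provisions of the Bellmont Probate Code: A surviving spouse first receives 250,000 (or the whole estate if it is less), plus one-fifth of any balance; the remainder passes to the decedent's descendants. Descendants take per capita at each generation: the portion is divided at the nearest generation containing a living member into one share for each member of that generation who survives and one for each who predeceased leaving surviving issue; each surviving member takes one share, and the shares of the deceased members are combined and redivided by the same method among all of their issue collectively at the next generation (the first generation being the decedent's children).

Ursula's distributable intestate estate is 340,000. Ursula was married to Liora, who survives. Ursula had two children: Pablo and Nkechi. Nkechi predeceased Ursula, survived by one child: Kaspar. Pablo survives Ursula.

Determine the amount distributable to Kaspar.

Liora first takes 250,000, leaving a balance of 90,000. Liora then takes one-fifth of the balance (18,000), for a total of 268,000. The remaining 72,000 passes to the descendants.
The descendants' portion (72,000) is divided at the children's generation into 2 shares of 36,000. Pablo takes 36,000. The remaining share for the deceased Nkechi (36,000) is carried to the next generation.
That pool (36,000) passes entirely to Kaspar, the sole taker at the grandchildren's generation.

Kaspar receives 36,000.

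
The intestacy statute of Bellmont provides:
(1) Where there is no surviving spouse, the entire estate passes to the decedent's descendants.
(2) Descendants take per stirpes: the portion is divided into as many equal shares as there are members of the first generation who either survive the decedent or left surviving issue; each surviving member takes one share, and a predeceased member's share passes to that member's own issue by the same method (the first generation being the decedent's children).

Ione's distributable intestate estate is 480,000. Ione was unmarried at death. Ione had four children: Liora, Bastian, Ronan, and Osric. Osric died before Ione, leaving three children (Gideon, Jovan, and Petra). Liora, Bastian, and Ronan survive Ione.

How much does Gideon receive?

Gideon receives 40,000.

The entire 480,000 passes to the descendants.
That amount (480,000) is divided into 4 shares of 120,000: Liora, Bastian, and Ronan each take 120,000; Osric's 120,000 share passes to Osric's issue.
Osric's share (120,000) is divided into 3 shares of 40,000: Gideon, Jovan, and Petra each take 40,000.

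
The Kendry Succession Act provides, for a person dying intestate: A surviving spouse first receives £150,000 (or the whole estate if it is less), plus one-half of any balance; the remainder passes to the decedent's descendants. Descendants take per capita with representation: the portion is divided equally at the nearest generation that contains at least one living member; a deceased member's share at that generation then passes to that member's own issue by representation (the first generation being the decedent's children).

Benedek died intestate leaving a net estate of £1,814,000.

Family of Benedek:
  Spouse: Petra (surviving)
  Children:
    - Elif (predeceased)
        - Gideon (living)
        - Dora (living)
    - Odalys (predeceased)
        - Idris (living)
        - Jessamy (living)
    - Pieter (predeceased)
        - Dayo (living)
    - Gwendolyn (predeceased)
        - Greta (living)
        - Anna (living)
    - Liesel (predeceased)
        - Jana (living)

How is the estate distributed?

Petra: £982,000; Gideon: £104,000; Dora: £104,000; Idris: £104,000; Jessamy: £104,000; Dayo: £104,000; Greta: £104,000; Anna: £104,000; Jana: £104,000

Petra first takes £150,000, leaving a balance of £1,664,000. Petra then takes one-half of the balance (£832,000), for a total of £982,000. The remaining £832,000 passes to the descendants.
No child survives, so the initial division is made at the grandchildren's generation.
The descendants' portion (£832,000) is divided into 8 shares of £104,000: Gideon, Dora, Idris, Jessamy, Dayo, Greta, Anna, and Jana each take £104,000.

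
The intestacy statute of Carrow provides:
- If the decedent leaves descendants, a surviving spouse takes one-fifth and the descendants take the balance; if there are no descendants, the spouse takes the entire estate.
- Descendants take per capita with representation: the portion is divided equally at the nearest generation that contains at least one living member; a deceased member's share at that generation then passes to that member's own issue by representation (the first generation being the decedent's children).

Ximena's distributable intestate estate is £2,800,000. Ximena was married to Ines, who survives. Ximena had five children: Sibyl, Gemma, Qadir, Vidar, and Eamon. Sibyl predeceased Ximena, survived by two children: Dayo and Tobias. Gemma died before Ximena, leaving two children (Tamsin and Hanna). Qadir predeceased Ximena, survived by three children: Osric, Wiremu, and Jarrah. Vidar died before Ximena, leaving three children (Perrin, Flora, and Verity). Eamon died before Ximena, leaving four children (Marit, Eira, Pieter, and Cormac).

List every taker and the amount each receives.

Ines takes one-fifth of £2,800,000 = £560,000. The remaining £2,240,000 passes to the descendants.
No child survives, so the initial division is made at the grandchildren's generation.
The descendants' portion (£2,240,000) is divided into 14 shares of £160,000: Dayo, Tobias, Tamsin, Hanna, Osric, Wiremu, Jarrah, Perrin, Flora, Verity, Marit, Eira, Pieter, and Cormac each take £160,000.

Ines: £560,000; Dayo: £160,000; Tobias: £160,000; Tamsin: £160,000; Hanna: £160,000; Osric: £160,000; Wiremu: £160,000; Jarrah: £160,000; Perrin: £160,000; Flora: £160,000; Verity: £160,000; Marit: £160,000; Eira: £160,000; Pieter: £160,000; Cormac: £160,000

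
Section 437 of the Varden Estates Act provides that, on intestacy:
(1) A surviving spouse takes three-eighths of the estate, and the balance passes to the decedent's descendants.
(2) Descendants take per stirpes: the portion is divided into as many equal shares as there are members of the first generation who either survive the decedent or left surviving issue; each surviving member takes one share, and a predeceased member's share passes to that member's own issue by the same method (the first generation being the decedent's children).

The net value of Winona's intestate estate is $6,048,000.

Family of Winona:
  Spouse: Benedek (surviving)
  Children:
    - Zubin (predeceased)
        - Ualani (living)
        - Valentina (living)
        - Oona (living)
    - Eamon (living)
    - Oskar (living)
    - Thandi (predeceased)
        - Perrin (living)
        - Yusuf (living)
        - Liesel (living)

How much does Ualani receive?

Ualani receives $315,000.

Benedek takes three-eighths of $6,048,000 = $2,268,000. The remaining $3,780,000 passes to the descendants.
The descendants' portion ($3,780,000) is divided into 4 shares of $945,000: Eamon and Oskar each take $945,000; Zubin's $945,000 share passes to Zubin's issue; Thandi's $945,000 share passes to Thandi's issue.
Zubin's share ($945,000) is divided into 3 shares of $315,000: Ualani, Valentina, and Oona each take $315,000.
Thandi's share ($945,000) is divided into 3 shares of $315,000: Perrin, Yusuf, and Liesel each take $315,000.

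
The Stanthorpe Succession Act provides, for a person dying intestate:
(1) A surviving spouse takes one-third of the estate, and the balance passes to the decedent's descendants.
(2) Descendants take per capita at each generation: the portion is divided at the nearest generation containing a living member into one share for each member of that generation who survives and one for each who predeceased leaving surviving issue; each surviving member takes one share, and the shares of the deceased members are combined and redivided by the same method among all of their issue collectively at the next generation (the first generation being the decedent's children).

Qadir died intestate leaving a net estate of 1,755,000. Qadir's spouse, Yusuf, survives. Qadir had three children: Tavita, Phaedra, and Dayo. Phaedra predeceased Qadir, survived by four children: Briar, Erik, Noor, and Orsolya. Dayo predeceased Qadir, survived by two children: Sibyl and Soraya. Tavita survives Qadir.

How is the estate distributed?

Yusuf takes one-third of 1,755,000 = 585,000. The remaining 1,170,000 passes to the descendants.
The descendants' portion (1,170,000) is divided at the children's generation into 3 shares of 390,000. Tavita takes 390,000. The 2 shares of the deceased (Phaedra and Dayo) are combined into a pool of 780,000.
That pool (780,000) is divided at the grandchildren's generation equally among Briar, Erik, Noor, Orsolya, Sibyl, and Soraya: 130,000 each.

Yusuf: 585,000; Tavita: 390,000; Briar: 130,000; Erik: 130,000; Noor: 130,000; Orsolya: 130,000; Sibyl: 130,000; Soraya: 130,000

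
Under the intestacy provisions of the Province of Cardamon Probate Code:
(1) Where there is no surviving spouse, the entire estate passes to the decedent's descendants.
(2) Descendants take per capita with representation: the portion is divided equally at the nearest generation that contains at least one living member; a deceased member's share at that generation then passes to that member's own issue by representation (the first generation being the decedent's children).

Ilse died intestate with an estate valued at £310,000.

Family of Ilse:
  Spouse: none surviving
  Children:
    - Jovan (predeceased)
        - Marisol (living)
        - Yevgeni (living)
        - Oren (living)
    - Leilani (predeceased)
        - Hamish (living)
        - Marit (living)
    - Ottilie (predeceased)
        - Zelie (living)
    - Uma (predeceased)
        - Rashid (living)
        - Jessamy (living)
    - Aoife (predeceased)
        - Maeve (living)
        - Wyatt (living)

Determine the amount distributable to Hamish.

The entire £310,000 passes to the descendants.
No child survives, so the initial division is made at the grandchildren's generation.
That amount (£310,000) is divided into 10 shares of £31,000: Marisol, Yevgeni, Oren, Hamish, Marit, Zelie, Rashid, Jessamy, Maeve, and Wyatt each take £31,000.

Hamish receives £31,000.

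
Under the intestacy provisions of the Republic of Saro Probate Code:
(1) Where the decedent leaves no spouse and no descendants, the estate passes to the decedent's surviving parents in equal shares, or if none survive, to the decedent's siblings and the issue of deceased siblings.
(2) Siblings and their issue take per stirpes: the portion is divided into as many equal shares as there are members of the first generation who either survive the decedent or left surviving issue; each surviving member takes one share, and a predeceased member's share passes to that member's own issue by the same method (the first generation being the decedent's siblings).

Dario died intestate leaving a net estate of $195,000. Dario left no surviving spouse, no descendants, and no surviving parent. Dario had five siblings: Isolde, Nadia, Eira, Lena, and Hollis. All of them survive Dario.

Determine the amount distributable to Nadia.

Nadia receives $39,000.

The entire $195,000 passes to the siblings and their issue.
That amount ($195,000) is divided into 5 shares of $39,000: Isolde, Nadia, Eira, Lena, and Hollis each take $39,000.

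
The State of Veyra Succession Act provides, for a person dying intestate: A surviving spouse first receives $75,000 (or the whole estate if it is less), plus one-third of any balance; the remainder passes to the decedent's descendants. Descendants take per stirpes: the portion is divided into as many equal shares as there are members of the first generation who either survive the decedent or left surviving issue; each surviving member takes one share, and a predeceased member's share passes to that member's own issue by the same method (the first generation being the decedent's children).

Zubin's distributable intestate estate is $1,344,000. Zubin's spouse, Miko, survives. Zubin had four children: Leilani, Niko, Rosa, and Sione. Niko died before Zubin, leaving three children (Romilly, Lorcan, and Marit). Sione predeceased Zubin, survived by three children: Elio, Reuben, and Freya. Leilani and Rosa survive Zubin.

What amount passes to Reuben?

Reuben receives $70,500.

Miko first takes $75,000, leaving a balance of $1,269,000. Miko then takes one-third of the balance ($423,000), for a total of $498,000. The remaining $846,000 passes to the descendants.
The descendants' portion ($846,000) is divided into 4 shares of $211,500: Leilani and Rosa each take $211,500; Niko's $211,500 share passes to Niko's issue; Sione's $211,500 share passes to Sione's issue.
Niko's share ($211,500) is divided into 3 shares of $70,500: Romilly, Lorcan, and Marit each take $70,500.
Sione's share ($211,500) is divided into 3 shares of $70,500: Elio, Reuben, and Freya each take $70,500.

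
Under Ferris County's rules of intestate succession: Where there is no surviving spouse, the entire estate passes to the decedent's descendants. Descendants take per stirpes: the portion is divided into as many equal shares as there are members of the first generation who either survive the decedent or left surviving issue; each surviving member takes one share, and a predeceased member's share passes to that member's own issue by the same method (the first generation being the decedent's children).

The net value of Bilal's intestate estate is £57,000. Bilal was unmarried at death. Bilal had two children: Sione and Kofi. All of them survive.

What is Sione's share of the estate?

Sione receives £28,500.

The entire £57,000 passes to the descendants.
That amount (£57,000) is divided into 2 shares of £28,500: Sione and Kofi each take £28,500.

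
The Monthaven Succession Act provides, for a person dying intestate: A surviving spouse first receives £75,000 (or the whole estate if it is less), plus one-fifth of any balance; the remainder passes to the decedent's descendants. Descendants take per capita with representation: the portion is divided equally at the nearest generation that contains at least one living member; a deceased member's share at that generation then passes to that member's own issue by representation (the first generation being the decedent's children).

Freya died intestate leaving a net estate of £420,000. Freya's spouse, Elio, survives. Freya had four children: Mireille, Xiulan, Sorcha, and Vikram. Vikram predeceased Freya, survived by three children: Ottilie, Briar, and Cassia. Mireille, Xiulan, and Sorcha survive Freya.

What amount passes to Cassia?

Elio first takes £75,000, leaving a balance of £345,000. Elio then takes one-fifth of the balance (£69,000), for a total of £144,000. The remaining £276,000 passes to the descendants.
The descendants' portion (£276,000) is divided into 4 shares of £69,000: Mireille, Xiulan, and Sorcha each take £69,000; Vikram's £69,000 share passes to Vikram's issue.
Vikram's share (£69,000) is divided into 3 shares of £23,000: Ottilie, Briar, and Cassia each take £23,000.

Cassia receives £23,000.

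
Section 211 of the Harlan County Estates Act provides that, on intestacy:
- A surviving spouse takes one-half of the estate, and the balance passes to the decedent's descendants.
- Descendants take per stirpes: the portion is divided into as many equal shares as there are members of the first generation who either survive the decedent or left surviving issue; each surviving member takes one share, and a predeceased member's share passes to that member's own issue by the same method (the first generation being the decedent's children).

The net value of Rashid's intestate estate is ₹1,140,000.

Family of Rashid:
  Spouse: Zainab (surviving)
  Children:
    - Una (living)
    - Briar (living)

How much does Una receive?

Zainab takes one-half of ₹1,140,000 = ₹570,000. The remaining ₹570,000 passes to the descendants.
The descendants' portion (₹570,000) is divided into 2 shares of ₹285,000: Una and Briar each take ₹285,000.

Una receives ₹285,000.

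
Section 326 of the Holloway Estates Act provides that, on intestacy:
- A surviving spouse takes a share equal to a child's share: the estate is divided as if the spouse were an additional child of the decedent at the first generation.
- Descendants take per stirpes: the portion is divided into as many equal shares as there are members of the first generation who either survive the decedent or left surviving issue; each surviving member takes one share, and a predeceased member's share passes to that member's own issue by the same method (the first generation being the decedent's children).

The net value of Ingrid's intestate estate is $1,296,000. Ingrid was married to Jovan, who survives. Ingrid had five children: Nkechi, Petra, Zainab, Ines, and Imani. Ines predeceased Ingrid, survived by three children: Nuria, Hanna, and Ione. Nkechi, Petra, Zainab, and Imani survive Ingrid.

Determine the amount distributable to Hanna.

Hanna receives $72,000.

The spouse counts as an additional share at the children's level, so there are 6 primary shares of $216,000. Jovan takes one such share ($216,000).
The children's combined portion ($1,080,000) is divided into 5 shares of $216,000: Nkechi, Petra, Zainab, and Imani each take $216,000; Ines's $216,000 share passes to Ines's issue.
Ines's share ($216,000) is divided into 3 shares of $72,000: Nuria, Hanna, and Ione each take $72,000.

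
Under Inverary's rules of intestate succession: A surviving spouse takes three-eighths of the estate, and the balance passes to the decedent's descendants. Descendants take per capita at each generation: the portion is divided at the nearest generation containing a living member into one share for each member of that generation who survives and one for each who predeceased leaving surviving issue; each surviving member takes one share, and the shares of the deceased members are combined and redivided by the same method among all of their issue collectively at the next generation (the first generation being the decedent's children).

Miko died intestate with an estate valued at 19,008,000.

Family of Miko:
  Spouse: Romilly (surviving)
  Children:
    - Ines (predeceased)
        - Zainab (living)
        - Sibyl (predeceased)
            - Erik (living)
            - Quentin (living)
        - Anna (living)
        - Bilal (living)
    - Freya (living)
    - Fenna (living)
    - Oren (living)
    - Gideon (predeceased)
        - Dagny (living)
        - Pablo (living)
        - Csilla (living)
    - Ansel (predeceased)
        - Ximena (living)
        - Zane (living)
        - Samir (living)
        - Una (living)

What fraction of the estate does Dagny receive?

Romilly takes three-eighths of 19,008,000 = 7,128,000. The remaining 11,880,000 passes to the descendants.
The descendants' portion (11,880,000) is divided at the children's generation into 6 shares of 1,980,000. Freya, Fenna, and Oren each take 1,980,000. The 3 shares of the deceased (Ines, Gideon, and Ansel) are combined into a pool of 5,940,000.
That pool (5,940,000) is divided at the grandchildren's generation into 11 shares of 540,000. Zainab, Anna, Bilal, Dagny, Pablo, Csilla, Ximena, Zane, Samir, and Una each take 540,000. The remaining share for the deceased Sibyl (540,000) is carried to the next generation.
That pool (540,000) is divided at the great-grandchildren's generation equally among Erik and Quentin: 270,000 each.

Dagny receives 5/176 of the estate.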